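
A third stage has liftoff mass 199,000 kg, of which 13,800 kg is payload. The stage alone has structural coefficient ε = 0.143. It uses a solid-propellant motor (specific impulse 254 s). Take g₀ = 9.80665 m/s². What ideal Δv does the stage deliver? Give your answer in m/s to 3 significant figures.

Stage wet mass = m₀ − payload = 199,000 − 13,800 = 185,200 kg.
Stage dry mass = ε × stage wet mass = 0.143 × 185,200 = 26,483.6 kg.
Burnout mass m_f = stage dry + payload = 26,483.6 + 13,800 = 40,283.6 kg.
v_e = Isp · g₀ = 254 × 9.80665 = 2490.9 m/s.
Δv = v_e · ln(199,000/40,283.6) = 2490.9 × ln(4.94) = 2490.9 × 1.5974 ≈ 3979 m/s.

Δv ≈ 3980 m/s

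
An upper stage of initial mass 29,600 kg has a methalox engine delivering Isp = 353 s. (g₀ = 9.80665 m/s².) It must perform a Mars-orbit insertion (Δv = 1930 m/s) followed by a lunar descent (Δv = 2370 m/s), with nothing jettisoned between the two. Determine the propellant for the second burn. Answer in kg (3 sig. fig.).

v_e = Isp · g₀ = 353 × 9.80665 = 3461.7 m/s.
After the first burn: m = 29600 × exp(−1930/3461.7) = 29600 × 0.57263 = 16,949.8 kg.
After the second burn: m = 16,949.8 × exp(−2370/3461.7) = 16,949.8 × 0.50428 = 8,547.45 kg.
Second-burn propellant = 16,949.8 − 8,547.45 = 8,402.35 kg.

propellant for the second burn ≈ 8400 kg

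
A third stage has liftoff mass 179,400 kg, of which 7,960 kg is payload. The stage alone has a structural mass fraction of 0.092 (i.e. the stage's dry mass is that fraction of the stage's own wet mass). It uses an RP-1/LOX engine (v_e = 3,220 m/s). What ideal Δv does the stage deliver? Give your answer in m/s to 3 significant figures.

Stage wet mass = m₀ − payload = 179,400 − 7,960 = 171,440 kg.
Stage dry mass = ε × stage wet mass = 0.092 × 171,440 = 15,772.5 kg.
Burnout mass m_f = stage dry + payload = 15,772.5 + 7,960 = 23,732.5 kg.
Δv = v_e · ln(179,400/23,732.5) = 3220.0 × ln(7.559) = 3220.0 × 2.0228 ≈ 6513 m/s.

Δv ≈ 6510 m/s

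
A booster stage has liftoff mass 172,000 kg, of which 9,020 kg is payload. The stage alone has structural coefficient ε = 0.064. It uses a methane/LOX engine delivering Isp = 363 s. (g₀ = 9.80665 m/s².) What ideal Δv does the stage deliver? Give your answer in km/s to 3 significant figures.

Δv ≈ 7.76 km/s

Stage wet mass = m₀ − payload = 172,000 − 9,020 = 162,980 kg.
Stage dry mass = ε × stage wet mass = 0.064 × 162,980 = 10,430.7 kg.
Burnout mass m_f = stage dry + payload = 10,430.7 + 9,020 = 19,450.7 kg.
v_e = Isp · g₀ = 363 × 9.80665 = 3559.8 m/s.
By the Tsiolkovsky rocket equation, Δv = v_e · ln(172,000/19,450.7) = 3559.8 × ln(8.843) = 3559.8 × 2.1796 ≈ 7759 m/s.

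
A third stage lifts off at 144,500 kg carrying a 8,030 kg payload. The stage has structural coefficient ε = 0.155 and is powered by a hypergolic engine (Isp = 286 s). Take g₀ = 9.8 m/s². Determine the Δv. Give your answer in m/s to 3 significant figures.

Δv ≈ 4480 m/s

Stage wet mass = m₀ − payload = 144,500 − 8,030 = 136,470 kg.
Stage dry mass = ε × stage wet mass = 0.155 × 136,470 = 21,152.9 kg.
Burnout mass m_f = stage dry + payload = 21,152.9 + 8,030 = 29,182.9 kg.
v_e = Isp · g₀ = 286 × 9.8 = 2802.8 m/s.
Using Δv = v_e ln(m₀/m_f): Δv = v_e · ln(144,500/29,182.9) = 2802.8 × ln(4.952) = 2802.8 × 1.5997 ≈ 4484 m/s.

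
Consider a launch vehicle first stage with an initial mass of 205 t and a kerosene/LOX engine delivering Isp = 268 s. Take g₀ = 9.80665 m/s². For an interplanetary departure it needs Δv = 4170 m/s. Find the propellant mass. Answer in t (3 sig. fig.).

propellant mass ≈ 163 t

v_e = Isp · g₀ = 268 × 9.80665 = 2628.2 m/s.
m₀/m_f = exp(Δv / v_e) = exp(4170 / 2628.2) = exp(1.5866) = 4.8873.
m_f = 205 / 4.8873 = 41.9455 t, so propellant = m₀ − m_f = 205 − 41.9455 = 163.0545 t.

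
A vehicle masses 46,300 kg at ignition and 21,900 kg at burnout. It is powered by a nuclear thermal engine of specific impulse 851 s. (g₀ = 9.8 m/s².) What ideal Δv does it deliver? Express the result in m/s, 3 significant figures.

v_e = Isp · g₀ = 851 × 9.8 = 8339.8 m/s.
Using Δv = v_e ln(m₀/m_f): Δv = v_e · ln(m₀/m_f) = 8339.8 × ln(2.114) = 8339.8 × 0.7487 ≈ 6243.6 m/s.

Δv ≈ 6240 m/s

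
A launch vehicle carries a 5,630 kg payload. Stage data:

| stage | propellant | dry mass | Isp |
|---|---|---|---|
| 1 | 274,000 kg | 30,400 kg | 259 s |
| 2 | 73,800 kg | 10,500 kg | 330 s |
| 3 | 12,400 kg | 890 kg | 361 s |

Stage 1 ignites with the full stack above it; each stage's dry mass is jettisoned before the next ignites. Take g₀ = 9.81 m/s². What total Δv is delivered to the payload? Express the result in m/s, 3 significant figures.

Δv ≈ 10700 m/s

Ignition mass of stage 1 = 274,000+30,400 + 73,800+10,500 + 12,400+890 + 5,630 = 407,620 kg.
Stage 1: m₀ = 407,620 kg, m_f = 407,620 − 274,000 = 133,620 kg; Δv = 259×9.81×ln(3.051) = 2540.8×1.1153 ≈ 2834 m/s.
Stage 2: m₀ = 103,220 kg, m_f = 103,220 − 73,800 = 29,420 kg; Δv = 330×9.81×ln(3.508) = 3237.3×1.2552 ≈ 4063 m/s.
Stage 3: m₀ = 18,920 kg, m_f = 18,920 − 12,400 = 6,520 kg; Δv = 361×9.81×ln(2.902) = 3541.4×1.0653 ≈ 3773 m/s.
Total Δv = 2834 + 4063 + 3773 = 10670 m/s.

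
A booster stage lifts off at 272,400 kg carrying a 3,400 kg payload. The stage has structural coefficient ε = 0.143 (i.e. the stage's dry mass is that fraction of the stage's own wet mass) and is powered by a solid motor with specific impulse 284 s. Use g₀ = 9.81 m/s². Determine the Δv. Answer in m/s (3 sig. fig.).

Δv ≈ 5220 m/s

Stage wet mass = m₀ − payload = 272,400 − 3,400 = 269,000 kg.
Stage dry mass = ε × stage wet mass = 0.143 × 269,000 = 38,467 kg.
Burnout mass m_f = stage dry + payload = 38,467 + 3,400 = 41,867 kg.
v_e = Isp · g₀ = 284 × 9.81 = 2786.0 m/s.
Using Δv = v_e ln(m₀/m_f): Δv = v_e · ln(272,400/41,867) = 2786.0 × ln(6.506) = 2786.0 × 1.8728 ≈ 5218 m/s.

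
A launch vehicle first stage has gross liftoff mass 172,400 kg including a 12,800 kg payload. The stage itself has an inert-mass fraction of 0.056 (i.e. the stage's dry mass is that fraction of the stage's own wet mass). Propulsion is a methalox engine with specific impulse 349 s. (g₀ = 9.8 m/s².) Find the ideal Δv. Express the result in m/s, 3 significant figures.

Δv ≈ 7080 m/s

Stage wet mass = m₀ − payload = 172,400 − 12,800 = 159,600 kg.
Stage dry mass = ε × stage wet mass = 0.056 × 159,600 = 8,937.6 kg.
Burnout mass m_f = stage dry + payload = 8,937.6 + 12,800 = 21,737.6 kg.
v_e = Isp · g₀ = 349 × 9.8 = 3420.2 m/s.
Δv = v_e · ln(172,400/21,737.6) = 3420.2 × ln(7.931) = 3420.2 × 2.0708 ≈ 7082 m/s.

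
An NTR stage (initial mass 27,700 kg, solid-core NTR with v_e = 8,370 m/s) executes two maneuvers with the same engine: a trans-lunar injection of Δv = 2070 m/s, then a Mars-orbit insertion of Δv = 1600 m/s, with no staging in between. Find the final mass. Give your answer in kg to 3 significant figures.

final mass ≈ 17900 kg

After the first burn: m = 27700 × exp(−2070/8370.0) = 27700 × 0.78090 = 21,630.9 kg.
After the second burn: m = 21,630.9 × exp(−1600/8370.0) = 21,630.9 × 0.82600 = 17,867.1 kg.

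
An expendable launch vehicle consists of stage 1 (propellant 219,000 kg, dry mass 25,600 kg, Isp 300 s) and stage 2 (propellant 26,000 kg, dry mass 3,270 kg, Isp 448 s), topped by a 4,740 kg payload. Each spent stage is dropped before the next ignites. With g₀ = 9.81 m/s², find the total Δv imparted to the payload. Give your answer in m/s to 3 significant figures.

Δv ≈ 10900 m/s

Ignition mass of stage 1 = 219,000+25,600 + 26,000+3,270 + 4,740 = 278,610 kg.
Stage 1: m₀ = 278,610 kg, m_f = 278,610 − 219,000 = 59,610 kg; Δv = 300×9.81×ln(4.674) = 2943.0×1.5420 ≈ 4538 m/s.
Stage 2: m₀ = 34,010 kg, m_f = 34,010 − 26,000 = 8,010 kg; Δv = 448×9.81×ln(4.246) = 4394.9×1.4460 ≈ 6355 m/s.
Total Δv = 4538 + 6355 = 10893 m/s.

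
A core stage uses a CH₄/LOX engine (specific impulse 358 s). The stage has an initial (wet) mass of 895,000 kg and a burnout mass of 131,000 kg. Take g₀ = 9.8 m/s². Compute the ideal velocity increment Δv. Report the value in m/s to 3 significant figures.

v_e = Isp · g₀ = 358 × 9.8 = 3508.4 m/s.
Using Δv = v_e ln(m₀/m_f): Δv = v_e · ln(m₀/m_f) = 3508.4 × ln(6.832) = 3508.4 × 1.9216 ≈ 6741.8 m/s.

Δv ≈ 6740 m/s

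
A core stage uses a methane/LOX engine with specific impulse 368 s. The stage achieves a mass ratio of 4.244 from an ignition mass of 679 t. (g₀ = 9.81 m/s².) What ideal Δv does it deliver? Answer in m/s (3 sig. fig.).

v_e = Isp · g₀ = 368 × 9.81 = 3610.1 m/s.
By the Tsiolkovsky rocket equation, Δv = v_e · ln(4.244) = 3610.1 × 1.4455 ≈ 5218.4 m/s.

Δv ≈ 5220 m/s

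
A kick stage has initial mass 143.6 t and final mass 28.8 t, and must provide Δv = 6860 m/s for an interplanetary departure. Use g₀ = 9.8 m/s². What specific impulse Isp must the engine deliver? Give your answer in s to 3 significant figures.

ln(m₀/m_f) = ln(143600/28800) = ln(4.986) = 1.6067.
From the ideal rocket equation, v_e = Δv / ln(m₀/m_f) = 6860 / 1.6067 = 4269.7 m/s.
Isp = v_e / g₀ = 4269.7 / 9.8 = 435.7 s.

Isp ≈ 436 s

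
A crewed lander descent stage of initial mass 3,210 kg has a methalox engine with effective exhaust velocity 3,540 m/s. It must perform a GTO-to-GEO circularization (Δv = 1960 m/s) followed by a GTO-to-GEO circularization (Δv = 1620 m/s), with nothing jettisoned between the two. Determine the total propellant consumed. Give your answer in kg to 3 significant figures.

After the first burn: m = 3210 × exp(−1960/3540.0) = 3210 × 0.57483 = 1,845.2 kg.
After the second burn: m = 1,845.2 × exp(−1620/3540.0) = 1,845.2 × 0.63278 = 1,167.61 kg.
Total propellant = m₀ − m_final = 3210 − 1,167.61 = 2,042.39 kg.

total propellant consumed ≈ 2040 kg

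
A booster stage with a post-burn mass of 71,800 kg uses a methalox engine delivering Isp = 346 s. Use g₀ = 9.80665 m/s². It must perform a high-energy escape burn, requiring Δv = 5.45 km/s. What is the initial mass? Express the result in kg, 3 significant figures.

v_e = Isp · g₀ = 346 × 9.80665 = 3393.1 m/s.
Using Δv = v_e ln(m₀/m_f): m₀/m_f = exp(Δv / v_e) = exp(5450 / 3393.1) = exp(1.6062) = 4.9838.
m₀ = m_f × 4.9838 = 71,800 × 4.9838 = 357,837 kg.

initial mass ≈ 358000 kg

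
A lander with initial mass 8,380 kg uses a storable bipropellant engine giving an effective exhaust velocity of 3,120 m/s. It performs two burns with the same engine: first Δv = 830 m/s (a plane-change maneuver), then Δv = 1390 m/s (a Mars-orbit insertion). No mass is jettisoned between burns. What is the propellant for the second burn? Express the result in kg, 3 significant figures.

propellant for the second burn ≈ 2310 kg

After the first burn: m = 8380 × exp(−830/3120.0) = 8380 × 0.76642 = 6,422.6 kg.
After the second burn: m = 6,422.6 × exp(−1390/3120.0) = 6,422.6 × 0.64050 = 4,113.68 kg.
Second-burn propellant = 6,422.6 − 4,113.68 = 2,308.92 kg.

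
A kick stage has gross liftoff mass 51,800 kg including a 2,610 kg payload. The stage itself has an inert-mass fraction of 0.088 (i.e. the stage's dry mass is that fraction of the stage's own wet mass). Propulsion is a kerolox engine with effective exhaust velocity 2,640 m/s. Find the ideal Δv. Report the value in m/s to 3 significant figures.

Stage wet mass = m₀ − payload = 51,800 − 2,610 = 49,190 kg.
Stage dry mass = ε × stage wet mass = 0.088 × 49,190 = 4,328.72 kg.
Burnout mass m_f = stage dry + payload = 4,328.72 + 2,610 = 6,938.72 kg.
Rocket equation: Δv = v_e · ln(51,800/6,938.72) = 2640.0 × ln(7.465) = 2640.0 × 2.0103 ≈ 5307 m/s.

Δv ≈ 5310 m/s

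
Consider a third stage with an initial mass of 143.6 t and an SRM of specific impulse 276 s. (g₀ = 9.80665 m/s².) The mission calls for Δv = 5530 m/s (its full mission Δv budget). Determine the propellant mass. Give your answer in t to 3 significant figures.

v_e = Isp · g₀ = 276 × 9.80665 = 2706.6 m/s.
By the Tsiolkovsky rocket equation, m₀/m_f = exp(Δv / v_e) = exp(5530 / 2706.6) = exp(2.0431) = 7.7147.
m_f = 143.6 / 7.7147 = 18.6138 t, so propellant = m₀ − m_f = 143.6 − 18.6138 = 124.9862 t.

propellant mass ≈ 125 t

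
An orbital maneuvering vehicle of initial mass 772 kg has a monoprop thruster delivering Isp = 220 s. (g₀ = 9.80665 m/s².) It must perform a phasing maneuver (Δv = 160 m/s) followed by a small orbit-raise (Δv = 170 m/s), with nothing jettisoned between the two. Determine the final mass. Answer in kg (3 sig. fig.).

final mass ≈ 663 kg

v_e = Isp · g₀ = 220 × 9.80665 = 2157.5 m/s.
After the first burn: m = 772 × exp(−160/2157.5) = 772 × 0.92852 = 716.817 kg.
After the second burn: m = 716.817 × exp(−170/2157.5) = 716.817 × 0.92423 = 662.504 kg.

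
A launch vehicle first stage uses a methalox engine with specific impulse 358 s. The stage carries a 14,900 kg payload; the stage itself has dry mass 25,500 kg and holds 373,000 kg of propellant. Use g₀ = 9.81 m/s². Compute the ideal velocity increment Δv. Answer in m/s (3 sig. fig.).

v_e = Isp · g₀ = 358 × 9.81 = 3512.0 m/s.
m₀ = payload + dry + propellant = 14,900 + 25,500 + 373,000 = 413,400 kg.
m_f = payload + dry = 14,900 + 25,500 = 40,400 kg.
Using Δv = v_e ln(m₀/m_f): Δv = v_e · ln(m₀/m_f) = 3512.0 × ln(10.23) = 3512.0 × 2.3256 ≈ 8167.4 m/s.

Δv ≈ 8170 m/s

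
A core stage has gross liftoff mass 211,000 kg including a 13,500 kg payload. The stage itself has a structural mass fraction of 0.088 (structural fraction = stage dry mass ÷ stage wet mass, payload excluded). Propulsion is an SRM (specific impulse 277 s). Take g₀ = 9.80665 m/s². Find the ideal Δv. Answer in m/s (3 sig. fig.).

Stage wet mass = m₀ − payload = 211,000 − 13,500 = 197,500 kg.
Stage dry mass = ε × stage wet mass = 0.088 × 197,500 = 17,380 kg.
Burnout mass m_f = stage dry + payload = 17,380 + 13,500 = 30,880 kg.
v_e = Isp · g₀ = 277 × 9.80665 = 2716.4 m/s.
Δv = v_e · ln(211,000/30,880) = 2716.4 × ln(6.833) = 2716.4 × 1.9217 ≈ 5220 m/s.

Δv ≈ 5220 m/s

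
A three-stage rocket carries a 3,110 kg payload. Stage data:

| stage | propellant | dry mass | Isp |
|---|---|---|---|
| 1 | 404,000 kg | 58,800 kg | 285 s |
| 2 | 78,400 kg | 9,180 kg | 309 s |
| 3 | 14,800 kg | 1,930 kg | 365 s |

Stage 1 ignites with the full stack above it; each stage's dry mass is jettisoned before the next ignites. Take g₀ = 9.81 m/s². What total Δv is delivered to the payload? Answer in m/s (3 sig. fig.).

Ignition mass of stage 1 = 404,000+58,800 + 78,400+9,180 + 14,800+1,930 + 3,110 = 570,220 kg.
Stage 1: m₀ = 570,220 kg, m_f = 570,220 − 404,000 = 166,220 kg; Δv = 285×9.81×ln(3.431) = 2795.9×1.2327 ≈ 3446 m/s.
Stage 2: m₀ = 107,420 kg, m_f = 107,420 − 78,400 = 29,020 kg; Δv = 309×9.81×ln(3.702) = 3031.3×1.3088 ≈ 3967 m/s.
Stage 3: m₀ = 19,840 kg, m_f = 19,840 − 14,800 = 5,040 kg; Δv = 365×9.81×ln(3.937) = 3580.7×1.3703 ≈ 4907 m/s.
Total Δv = 3446 + 3967 + 4907 = 12320 m/s.

Δv ≈ 12300 m/s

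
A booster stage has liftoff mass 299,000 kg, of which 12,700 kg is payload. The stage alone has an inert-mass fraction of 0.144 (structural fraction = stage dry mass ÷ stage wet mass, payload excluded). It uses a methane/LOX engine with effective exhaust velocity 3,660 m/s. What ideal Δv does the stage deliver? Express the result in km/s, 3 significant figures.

Stage wet mass = m₀ − payload = 299,000 − 12,700 = 286,300 kg.
Stage dry mass = ε × stage wet mass = 0.144 × 286,300 = 41,227.2 kg.
Burnout mass m_f = stage dry + payload = 41,227.2 + 12,700 = 53,927.2 kg.
Rocket equation: Δv = v_e · ln(299,000/53,927.2) = 3660.0 × ln(5.545) = 3660.0 × 1.7128 ≈ 6269 m/s.

Δv ≈ 6.27 km/s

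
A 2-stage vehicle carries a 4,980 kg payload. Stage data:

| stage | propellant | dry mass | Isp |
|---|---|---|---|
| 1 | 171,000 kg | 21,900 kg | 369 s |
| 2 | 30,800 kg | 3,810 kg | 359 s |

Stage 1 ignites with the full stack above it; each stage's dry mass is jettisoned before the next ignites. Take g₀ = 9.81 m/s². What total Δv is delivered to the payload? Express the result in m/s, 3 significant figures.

Δv ≈ 10100 m/s

Ignition mass of stage 1 = 171,000+21,900 + 30,800+3,810 + 4,980 = 232,490 kg.
Stage 1: m₀ = 232,490 kg, m_f = 232,490 − 171,000 = 61,490 kg; Δv = 369×9.81×ln(3.781) = 3619.9×1.3300 ≈ 4814 m/s.
Stage 2: m₀ = 39,590 kg, m_f = 39,590 − 30,800 = 8,790 kg; Δv = 359×9.81×ln(4.504) = 3521.8×1.5050 ≈ 5300 m/s.
Total Δv = 4814 + 5300 = 10114 m/s.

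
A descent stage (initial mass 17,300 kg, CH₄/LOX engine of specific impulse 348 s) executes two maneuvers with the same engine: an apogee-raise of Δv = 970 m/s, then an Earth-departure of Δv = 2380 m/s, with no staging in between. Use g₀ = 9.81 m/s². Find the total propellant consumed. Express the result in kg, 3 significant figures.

v_e = Isp · g₀ = 348 × 9.81 = 3413.9 m/s.
After the first burn: m = 17300 × exp(−970/3413.9) = 17300 × 0.75267 = 13,021.2 kg.
After the second burn: m = 13,021.2 × exp(−2380/3413.9) = 13,021.2 × 0.49800 = 6,484.56 kg.
Total propellant = m₀ − m_final = 17300 − 6,484.56 = 10,815.44 kg.

total propellant consumed ≈ 10800 kg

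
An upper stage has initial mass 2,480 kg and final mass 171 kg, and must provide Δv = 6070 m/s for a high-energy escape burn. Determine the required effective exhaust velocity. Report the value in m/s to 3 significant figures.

v_e ≈ 2270 m/s

ln(m₀/m_f) = ln(2480/171) = ln(14.5) = 2.6744.
v_e = Δv / ln(m₀/m_f) = 6070 / 2.6744 = 2269.7 m/s.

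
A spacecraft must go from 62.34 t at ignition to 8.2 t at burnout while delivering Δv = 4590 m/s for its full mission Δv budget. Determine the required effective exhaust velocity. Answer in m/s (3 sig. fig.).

ln(m₀/m_f) = ln(62340/8200) = ln(7.602) = 2.0285.
v_e = Δv / ln(m₀/m_f) = 4590 / 2.0285 = 2262.8 m/s.

v_e ≈ 2260 m/s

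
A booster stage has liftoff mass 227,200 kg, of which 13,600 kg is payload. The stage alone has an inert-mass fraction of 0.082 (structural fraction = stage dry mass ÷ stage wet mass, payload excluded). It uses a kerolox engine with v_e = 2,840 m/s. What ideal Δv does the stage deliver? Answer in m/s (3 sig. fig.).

Δv ≈ 5650 m/s

Stage wet mass = m₀ − payload = 227,200 − 13,600 = 213,600 kg.
Stage dry mass = ε × stage wet mass = 0.082 × 213,600 = 17,515.2 kg.
Burnout mass m_f = stage dry + payload = 17,515.2 + 13,600 = 31,115.2 kg.
Using Δv = v_e ln(m₀/m_f): Δv = v_e · ln(227,200/31,115.2) = 2840.0 × ln(7.302) = 2840.0 × 1.9881 ≈ 5646 m/s.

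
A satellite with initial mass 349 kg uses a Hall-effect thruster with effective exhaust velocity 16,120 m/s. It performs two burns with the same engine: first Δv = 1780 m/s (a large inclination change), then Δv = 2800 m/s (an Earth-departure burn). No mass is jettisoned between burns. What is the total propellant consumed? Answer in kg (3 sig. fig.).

After the first burn: m = 349 × exp(−1780/16120.0) = 349 × 0.89546 = 312.516 kg.
After the second burn: m = 312.516 × exp(−2800/16120.0) = 312.516 × 0.84055 = 262.685 kg.
Total propellant = m₀ − m_final = 349 − 262.685 = 86.315 kg.

total propellant consumed ≈ 86.3 kg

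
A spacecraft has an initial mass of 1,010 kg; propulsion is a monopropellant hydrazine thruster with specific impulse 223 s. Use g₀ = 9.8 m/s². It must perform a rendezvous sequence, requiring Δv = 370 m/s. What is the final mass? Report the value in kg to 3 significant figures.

final mass ≈ 853 kg

v_e = Isp · g₀ = 223 × 9.8 = 2185.4 m/s.
Rocket equation: m₀/m_f = exp(Δv / v_e) = exp(370 / 2185.4) = exp(0.1693) = 1.1845.
m_f = m₀ / 1.1845 = 1,010 / 1.1845 = 852.68 kg.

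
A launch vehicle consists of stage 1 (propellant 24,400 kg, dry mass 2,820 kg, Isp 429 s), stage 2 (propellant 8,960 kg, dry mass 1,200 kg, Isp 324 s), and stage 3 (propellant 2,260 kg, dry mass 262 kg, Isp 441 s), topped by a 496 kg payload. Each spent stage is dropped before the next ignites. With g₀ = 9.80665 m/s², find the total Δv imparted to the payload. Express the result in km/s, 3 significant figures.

Ignition mass of stage 1 = 24,400+2,820 + 8,960+1,200 + 2,260+262 + 496 = 40,398 kg.
Stage 1: m₀ = 40,398 kg, m_f = 40,398 − 24,400 = 15,998 kg; Δv = 429×9.80665×ln(2.525) = 4207.1×0.9263 ≈ 3897 m/s.
Stage 2: m₀ = 13,178 kg, m_f = 13,178 − 8,960 = 4,218 kg; Δv = 324×9.80665×ln(3.124) = 3177.4×1.1392 ≈ 3620 m/s.
Stage 3: m₀ = 3,018 kg, m_f = 3,018 − 2,260 = 758 kg; Δv = 441×9.80665×ln(3.982) = 4324.7×1.3817 ≈ 5975 m/s.
Total Δv = 3897 + 3620 + 5975 = 13492 m/s.

Δv ≈ 13.5 km/s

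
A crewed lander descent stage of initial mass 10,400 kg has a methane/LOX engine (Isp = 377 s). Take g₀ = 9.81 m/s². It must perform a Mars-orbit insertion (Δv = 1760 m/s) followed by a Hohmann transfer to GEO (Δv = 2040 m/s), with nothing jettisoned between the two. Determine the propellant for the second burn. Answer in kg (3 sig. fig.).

propellant for the second burn ≈ 2740 kg

v_e = Isp · g₀ = 377 × 9.81 = 3698.4 m/s.
After the first burn: m = 10400 × exp(−1760/3698.4) = 10400 × 0.62133 = 6,461.83 kg.
After the second burn: m = 6,461.83 × exp(−2040/3698.4) = 6,461.83 × 0.57603 = 3,722.21 kg.
Second-burn propellant = 6,461.83 − 3,722.21 = 2,739.62 kg.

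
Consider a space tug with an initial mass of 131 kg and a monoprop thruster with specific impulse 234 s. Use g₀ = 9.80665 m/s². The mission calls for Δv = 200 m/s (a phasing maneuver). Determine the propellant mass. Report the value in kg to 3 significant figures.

propellant mass ≈ 10.9 kg

v_e = Isp · g₀ = 234 × 9.80665 = 2294.8 m/s.
m₀/m_f = exp(Δv / v_e) = exp(200 / 2294.8) = exp(0.0872) = 1.0911.
m_f = 131 / 1.0911 = 120.062 kg, so propellant = m₀ − m_f = 131 − 120.062 = 10.938 kg.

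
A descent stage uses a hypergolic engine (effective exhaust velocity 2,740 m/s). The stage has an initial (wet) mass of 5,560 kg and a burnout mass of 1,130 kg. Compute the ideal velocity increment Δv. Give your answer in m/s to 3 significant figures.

Δv = v_e · ln(m₀/m_f) = 2740.0 × ln(4.92) = 2740.0 × 1.5934 ≈ 4365.9 m/s.

Δv ≈ 4370 m/s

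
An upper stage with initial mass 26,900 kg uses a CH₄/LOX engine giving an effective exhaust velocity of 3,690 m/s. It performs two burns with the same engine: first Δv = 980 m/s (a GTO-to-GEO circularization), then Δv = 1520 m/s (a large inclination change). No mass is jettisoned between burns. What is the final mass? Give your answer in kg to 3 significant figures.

final mass ≈ 13700 kg

After the first burn: m = 26900 × exp(−980/3690.0) = 26900 × 0.76676 = 20,625.8 kg.
After the second burn: m = 20,625.8 × exp(−1520/3690.0) = 20,625.8 × 0.66237 = 13,661.9 kg.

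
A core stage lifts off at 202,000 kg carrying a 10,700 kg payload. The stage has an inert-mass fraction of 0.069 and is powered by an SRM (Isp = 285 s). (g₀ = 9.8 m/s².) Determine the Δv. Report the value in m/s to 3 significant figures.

Stage wet mass = m₀ − payload = 202,000 − 10,700 = 191,300 kg.
Stage dry mass = ε × stage wet mass = 0.069 × 191,300 = 13,199.7 kg.
Burnout mass m_f = stage dry + payload = 13,199.7 + 10,700 = 23,899.7 kg.
v_e = Isp · g₀ = 285 × 9.8 = 2793.0 m/s.
Δv = v_e · ln(202,000/23,899.7) = 2793.0 × ln(8.452) = 2793.0 × 2.1344 ≈ 5961 m/s.

Δv ≈ 5960 m/s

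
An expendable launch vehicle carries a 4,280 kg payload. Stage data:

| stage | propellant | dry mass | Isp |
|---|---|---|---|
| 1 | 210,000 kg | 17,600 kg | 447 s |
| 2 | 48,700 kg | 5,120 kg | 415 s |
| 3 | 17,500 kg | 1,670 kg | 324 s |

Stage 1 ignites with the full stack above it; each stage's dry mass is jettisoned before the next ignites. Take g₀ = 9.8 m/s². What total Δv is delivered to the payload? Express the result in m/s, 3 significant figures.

Ignition mass of stage 1 = 210,000+17,600 + 48,700+5,120 + 17,500+1,670 + 4,280 = 304,870 kg.
Stage 1: m₀ = 304,870 kg, m_f = 304,870 − 210,000 = 94,870 kg; Δv = 447×9.8×ln(3.214) = 4380.6×1.1674 ≈ 5114 m/s.
Stage 2: m₀ = 77,270 kg, m_f = 77,270 − 48,700 = 28,570 kg; Δv = 415×9.8×ln(2.705) = 4067.0×0.9949 ≈ 4046 m/s.
Stage 3: m₀ = 23,450 kg, m_f = 23,450 − 17,500 = 5,950 kg; Δv = 324×9.8×ln(3.941) = 3175.2×1.3715 ≈ 4355 m/s.
Total Δv = 5114 + 4046 + 4355 = 13515 m/s.

Δv ≈ 13500 m/s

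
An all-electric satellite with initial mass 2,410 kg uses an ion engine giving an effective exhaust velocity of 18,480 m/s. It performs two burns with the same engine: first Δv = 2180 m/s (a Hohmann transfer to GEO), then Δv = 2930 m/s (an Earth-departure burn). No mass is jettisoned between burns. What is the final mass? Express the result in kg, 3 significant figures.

After the first burn: m = 2410 × exp(−2180/18480.0) = 2410 × 0.88873 = 2,141.84 kg.
After the second burn: m = 2,141.84 × exp(−2930/18480.0) = 2,141.84 × 0.85338 = 1,827.8 kg.

final mass ≈ 1830 kg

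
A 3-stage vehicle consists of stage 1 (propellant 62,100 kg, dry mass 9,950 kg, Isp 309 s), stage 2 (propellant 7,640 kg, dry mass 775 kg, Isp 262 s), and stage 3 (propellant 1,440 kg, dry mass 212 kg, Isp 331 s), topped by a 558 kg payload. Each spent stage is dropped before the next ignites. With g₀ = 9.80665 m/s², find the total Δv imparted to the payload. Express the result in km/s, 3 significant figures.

Δv ≈ 10.9 km/s

Ignition mass of stage 1 = 62,100+9,950 + 7,640+775 + 1,440+212 + 558 = 82,675 kg.
Stage 1: m₀ = 82,675 kg, m_f = 82,675 − 62,100 = 20,575 kg; Δv = 309×9.80665×ln(4.018) = 3030.3×1.3908 ≈ 4215 m/s.
Stage 2: m₀ = 10,625 kg, m_f = 10,625 − 7,640 = 2,985 kg; Δv = 262×9.80665×ln(3.559) = 2569.3×1.2696 ≈ 3262 m/s.
Stage 3: m₀ = 2,210 kg, m_f = 2,210 − 1,440 = 770 kg; Δv = 331×9.80665×ln(2.87) = 3246.0×1.0544 ≈ 3422 m/s.
Total Δv = 4215 + 3262 + 3422 = 10899 m/s.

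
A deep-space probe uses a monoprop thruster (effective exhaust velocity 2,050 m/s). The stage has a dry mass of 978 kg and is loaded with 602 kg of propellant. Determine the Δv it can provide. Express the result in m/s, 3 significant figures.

m₀ = m_dry + m_prop = 978 + 602 = 1,580 kg.
Δv = v_e · ln(m₀/m_f) = 2050.0 × ln(1.616) = 2050.0 × 0.4797 ≈ 983.3 m/s.

Δv ≈ 983 m/s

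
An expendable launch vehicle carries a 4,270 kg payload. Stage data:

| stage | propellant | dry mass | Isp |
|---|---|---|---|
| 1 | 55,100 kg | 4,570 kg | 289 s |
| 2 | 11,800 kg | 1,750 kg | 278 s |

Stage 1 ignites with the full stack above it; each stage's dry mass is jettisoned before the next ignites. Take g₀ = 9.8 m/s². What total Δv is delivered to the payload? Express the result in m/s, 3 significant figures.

Ignition mass of stage 1 = 55,100+4,570 + 11,800+1,750 + 4,270 = 77,490 kg.
Stage 1: m₀ = 77,490 kg, m_f = 77,490 − 55,100 = 22,390 kg; Δv = 289×9.8×ln(3.461) = 2832.2×1.2415 ≈ 3516 m/s.
Stage 2: m₀ = 17,820 kg, m_f = 17,820 − 11,800 = 6,020 kg; Δv = 278×9.8×ln(2.96) = 2724.4×1.0852 ≈ 2957 m/s.
Total Δv = 3516 + 2957 = 6473 m/s.

Δv ≈ 6470 m/s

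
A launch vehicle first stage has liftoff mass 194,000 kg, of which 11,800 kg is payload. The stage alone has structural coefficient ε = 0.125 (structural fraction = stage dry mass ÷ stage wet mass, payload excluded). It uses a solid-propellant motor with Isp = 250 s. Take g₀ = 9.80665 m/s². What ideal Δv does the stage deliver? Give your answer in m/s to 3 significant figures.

Stage wet mass = m₀ − payload = 194,000 − 11,800 = 182,200 kg.
Stage dry mass = ε × stage wet mass = 0.125 × 182,200 = 22,775 kg.
Burnout mass m_f = stage dry + payload = 22,775 + 11,800 = 34,575 kg.
v_e = Isp · g₀ = 250 × 9.80665 = 2451.7 m/s.
Δv = v_e · ln(194,000/34,575) = 2451.7 × ln(5.611) = 2451.7 × 1.7247 ≈ 4228 m/s.

Δv ≈ 4230 m/s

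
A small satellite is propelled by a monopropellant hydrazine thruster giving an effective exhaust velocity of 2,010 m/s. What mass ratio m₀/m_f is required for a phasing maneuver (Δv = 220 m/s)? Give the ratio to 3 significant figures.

From the ideal rocket equation, m₀/m_f = exp(Δv / v_e) = exp(220 / 2010.0) = exp(0.1095) = 1.1157.

mass ratio ≈ 1.12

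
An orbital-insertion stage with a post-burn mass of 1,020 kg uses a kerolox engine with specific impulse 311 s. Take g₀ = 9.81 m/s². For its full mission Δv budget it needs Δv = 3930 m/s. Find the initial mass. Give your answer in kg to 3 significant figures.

v_e = Isp · g₀ = 311 × 9.81 = 3050.9 m/s.
By the Tsiolkovsky rocket equation, m₀/m_f = exp(Δv / v_e) = exp(3930 / 3050.9) = exp(1.2881) = 3.6260.
m₀ = m_f × 3.6260 = 1,020 × 3.6260 = 3,698.52 kg.

initial mass ≈ 3700 kg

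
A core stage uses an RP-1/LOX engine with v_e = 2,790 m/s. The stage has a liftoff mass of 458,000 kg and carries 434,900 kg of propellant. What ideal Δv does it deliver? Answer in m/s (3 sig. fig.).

Δv ≈ 8330 m/s

m_f = m₀ − m_prop = 458,000 − 434,900 = 23,100 kg.
Δv = v_e · ln(m₀/m_f) = 2790.0 × ln(19.83) = 2790.0 × 2.9870 ≈ 8333.8 m/s.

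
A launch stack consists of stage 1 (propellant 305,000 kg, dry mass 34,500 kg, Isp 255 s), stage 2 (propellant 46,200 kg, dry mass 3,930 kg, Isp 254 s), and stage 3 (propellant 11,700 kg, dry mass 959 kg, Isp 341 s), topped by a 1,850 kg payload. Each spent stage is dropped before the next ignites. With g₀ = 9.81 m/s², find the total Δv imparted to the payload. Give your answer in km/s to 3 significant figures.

Δv ≈ 12.1 km/s

Ignition mass of stage 1 = 305,000+34,500 + 46,200+3,930 + 11,700+959 + 1,850 = 404,139 kg.
Stage 1: m₀ = 404,139 kg, m_f = 404,139 − 305,000 = 99,139 kg; Δv = 255×9.81×ln(4.076) = 2501.6×1.4052 ≈ 3515 m/s.
Stage 2: m₀ = 64,639 kg, m_f = 64,639 − 46,200 = 18,439 kg; Δv = 254×9.81×ln(3.506) = 2491.7×1.2543 ≈ 3126 m/s.
Stage 3: m₀ = 14,509 kg, m_f = 14,509 − 11,700 = 2,809 kg; Δv = 341×9.81×ln(5.165) = 3345.2×1.6419 ≈ 5493 m/s.
Total Δv = 3515 + 3126 + 5493 = 12134 m/s.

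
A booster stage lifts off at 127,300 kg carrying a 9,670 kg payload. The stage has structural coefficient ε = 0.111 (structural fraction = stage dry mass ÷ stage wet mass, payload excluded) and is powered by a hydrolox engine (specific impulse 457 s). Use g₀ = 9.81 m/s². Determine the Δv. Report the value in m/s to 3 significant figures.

Stage wet mass = m₀ − payload = 127,300 − 9,670 = 117,630 kg.
Stage dry mass = ε × stage wet mass = 0.111 × 117,630 = 13,056.9 kg.
Burnout mass m_f = stage dry + payload = 13,056.9 + 9,670 = 22,726.9 kg.
v_e = Isp · g₀ = 457 × 9.81 = 4483.2 m/s.
Using Δv = v_e ln(m₀/m_f): Δv = v_e · ln(127,300/22,726.9) = 4483.2 × ln(5.601) = 4483.2 × 1.7230 ≈ 7724 m/s.

Δv ≈ 7720 m/s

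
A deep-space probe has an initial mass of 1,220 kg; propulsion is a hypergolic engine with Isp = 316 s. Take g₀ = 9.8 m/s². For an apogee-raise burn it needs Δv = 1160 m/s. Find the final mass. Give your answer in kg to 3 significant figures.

v_e = Isp · g₀ = 316 × 9.8 = 3096.8 m/s.
Using Δv = v_e ln(m₀/m_f): m₀/m_f = exp(Δv / v_e) = exp(1160 / 3096.8) = exp(0.3746) = 1.4544.
m_f = m₀ / 1.4544 = 1,220 / 1.4544 = 838.834 kg.

final mass ≈ 839 kg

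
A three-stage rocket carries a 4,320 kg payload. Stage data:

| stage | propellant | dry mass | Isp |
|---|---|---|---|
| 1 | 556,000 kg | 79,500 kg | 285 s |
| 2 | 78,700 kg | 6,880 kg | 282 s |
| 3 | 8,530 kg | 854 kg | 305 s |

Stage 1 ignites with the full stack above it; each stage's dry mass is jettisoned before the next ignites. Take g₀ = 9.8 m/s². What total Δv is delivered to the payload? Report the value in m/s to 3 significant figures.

Δv ≈ 11200 m/s

Ignition mass of stage 1 = 556,000+79,500 + 78,700+6,880 + 8,530+854 + 4,320 = 734,784 kg.
Stage 1: m₀ = 734,784 kg, m_f = 734,784 − 556,000 = 178,784 kg; Δv = 285×9.8×ln(4.11) = 2793.0×1.4134 ≈ 3948 m/s.
Stage 2: m₀ = 99,284 kg, m_f = 99,284 − 78,700 = 20,584 kg; Δv = 282×9.8×ln(4.823) = 2763.6×1.5735 ≈ 4348 m/s.
Stage 3: m₀ = 13,704 kg, m_f = 13,704 − 8,530 = 5,174 kg; Δv = 305×9.8×ln(2.649) = 2989.0×0.9740 ≈ 2911 m/s.
Total Δv = 3948 + 4348 + 2911 = 11207 m/s.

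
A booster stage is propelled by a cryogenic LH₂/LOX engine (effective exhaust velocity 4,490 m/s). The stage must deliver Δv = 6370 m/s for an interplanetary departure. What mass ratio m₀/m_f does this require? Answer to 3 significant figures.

From the ideal rocket equation, m₀/m_f = exp(Δv / v_e) = exp(6370 / 4490.0) = exp(1.4187) = 4.1318.

mass ratio ≈ 4.13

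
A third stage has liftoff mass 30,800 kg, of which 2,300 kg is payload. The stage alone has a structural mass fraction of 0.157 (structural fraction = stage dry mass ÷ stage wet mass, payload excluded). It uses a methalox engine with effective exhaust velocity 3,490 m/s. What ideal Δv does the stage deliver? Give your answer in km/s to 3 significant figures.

Stage wet mass = m₀ − payload = 30,800 − 2,300 = 28,500 kg.
Stage dry mass = ε × stage wet mass = 0.157 × 28,500 = 4,474.5 kg.
Burnout mass m_f = stage dry + payload = 4,474.5 + 2,300 = 6,774.5 kg.
Δv = v_e · ln(30,800/6,774.5) = 3490.0 × ln(4.546) = 3490.0 × 1.5143 ≈ 5285 m/s.

Δv ≈ 5.29 km/s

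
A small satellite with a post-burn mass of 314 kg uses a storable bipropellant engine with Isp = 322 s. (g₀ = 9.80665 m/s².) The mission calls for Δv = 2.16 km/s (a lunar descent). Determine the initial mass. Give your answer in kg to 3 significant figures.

v_e = Isp · g₀ = 322 × 9.80665 = 3157.7 m/s.
m₀/m_f = exp(Δv / v_e) = exp(2160 / 3157.7) = exp(0.6840) = 1.9819.
m₀ = m_f × 1.9819 = 314 × 1.9819 = 622.317 kg.

initial mass ≈ 622 kg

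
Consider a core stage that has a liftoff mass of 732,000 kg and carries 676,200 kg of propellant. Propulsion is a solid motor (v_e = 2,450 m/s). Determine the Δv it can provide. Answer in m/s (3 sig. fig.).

m_f = m₀ − m_prop = 732,000 − 676,200 = 55,800 kg.
Rocket equation: Δv = v_e · ln(m₀/m_f) = 2450.0 × ln(13.12) = 2450.0 × 2.5740 ≈ 6306.3 m/s.

Δv ≈ 6310 m/s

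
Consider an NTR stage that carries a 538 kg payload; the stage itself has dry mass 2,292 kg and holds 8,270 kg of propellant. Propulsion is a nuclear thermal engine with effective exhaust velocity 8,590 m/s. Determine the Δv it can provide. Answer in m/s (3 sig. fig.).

Δv ≈ 11700 m/s

m₀ = payload + dry + propellant = 538 + 2,292 + 8,270 = 11,100 kg.
m_f = payload + dry = 538 + 2,292 = 2,830 kg.
From the ideal rocket equation, Δv = v_e · ln(m₀/m_f) = 8590.0 × ln(3.922) = 8590.0 × 1.3667 ≈ 11739.7 m/s.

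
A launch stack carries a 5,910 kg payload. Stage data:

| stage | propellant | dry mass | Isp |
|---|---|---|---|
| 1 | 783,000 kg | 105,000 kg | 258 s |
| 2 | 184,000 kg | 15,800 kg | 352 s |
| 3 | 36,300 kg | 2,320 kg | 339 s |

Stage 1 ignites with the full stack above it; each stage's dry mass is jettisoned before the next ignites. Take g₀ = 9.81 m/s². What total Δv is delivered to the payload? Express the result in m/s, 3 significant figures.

Δv ≈ 13400 m/s

Ignition mass of stage 1 = 783,000+105,000 + 184,000+15,800 + 36,300+2,320 + 5,910 = 1,132,330 kg.
Stage 1: m₀ = 1,132,330 kg, m_f = 1,132,330 − 783,000 = 349,330 kg; Δv = 258×9.81×ln(3.241) = 2531.0×1.1760 ≈ 2976 m/s.
Stage 2: m₀ = 244,330 kg, m_f = 244,330 − 184,000 = 60,330 kg; Δv = 352×9.81×ln(4.05) = 3453.1×1.3987 ≈ 4830 m/s.
Stage 3: m₀ = 44,530 kg, m_f = 44,530 − 36,300 = 8,230 kg; Δv = 339×9.81×ln(5.411) = 3325.6×1.6884 ≈ 5615 m/s.
Total Δv = 2976 + 4830 + 5615 = 13421 m/s.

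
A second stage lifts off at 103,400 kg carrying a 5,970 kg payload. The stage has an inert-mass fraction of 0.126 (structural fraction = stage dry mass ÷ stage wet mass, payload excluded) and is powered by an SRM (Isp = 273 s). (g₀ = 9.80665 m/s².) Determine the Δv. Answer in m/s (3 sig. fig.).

Δv ≈ 4640 m/s

Stage wet mass = m₀ − payload = 103,400 − 5,970 = 97,430 kg.
Stage dry mass = ε × stage wet mass = 0.126 × 97,430 = 12,276.2 kg.
Burnout mass m_f = stage dry + payload = 12,276.2 + 5,970 = 18,246.2 kg.
v_e = Isp · g₀ = 273 × 9.80665 = 2677.2 m/s.
Using Δv = v_e ln(m₀/m_f): Δv = v_e · ln(103,400/18,246.2) = 2677.2 × ln(5.667) = 2677.2 × 1.7346 ≈ 4644 m/s.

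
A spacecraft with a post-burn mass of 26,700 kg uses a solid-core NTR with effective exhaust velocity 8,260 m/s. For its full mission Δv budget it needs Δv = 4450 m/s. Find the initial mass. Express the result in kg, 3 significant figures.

m₀/m_f = exp(Δv / v_e) = exp(4450 / 8260.0) = exp(0.5387) = 1.7138.
m₀ = m_f × 1.7138 = 26,700 × 1.7138 = 45,758.5 kg.

initial mass ≈ 45800 kg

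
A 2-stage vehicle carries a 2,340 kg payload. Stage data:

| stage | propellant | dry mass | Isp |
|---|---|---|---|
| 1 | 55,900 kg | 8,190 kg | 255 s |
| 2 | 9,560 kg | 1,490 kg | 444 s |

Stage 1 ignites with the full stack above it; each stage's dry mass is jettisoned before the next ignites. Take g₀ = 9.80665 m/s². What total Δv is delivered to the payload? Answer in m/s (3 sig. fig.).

Ignition mass of stage 1 = 55,900+8,190 + 9,560+1,490 + 2,340 = 77,480 kg.
Stage 1: m₀ = 77,480 kg, m_f = 77,480 − 55,900 = 21,580 kg; Δv = 255×9.80665×ln(3.59) = 2500.7×1.2783 ≈ 3197 m/s.
Stage 2: m₀ = 13,390 kg, m_f = 13,390 − 9,560 = 3,830 kg; Δv = 444×9.80665×ln(3.496) = 4354.2×1.2516 ≈ 5450 m/s.
Total Δv = 3197 + 5450 = 8647 m/s.

Δv ≈ 8650 m/s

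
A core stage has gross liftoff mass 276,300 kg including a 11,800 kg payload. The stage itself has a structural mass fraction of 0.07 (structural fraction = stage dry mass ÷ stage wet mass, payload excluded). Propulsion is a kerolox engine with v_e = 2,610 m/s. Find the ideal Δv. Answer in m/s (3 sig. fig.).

Δv ≈ 5770 m/s

Stage wet mass = m₀ − payload = 276,300 − 11,800 = 264,500 kg.
Stage dry mass = ε × stage wet mass = 0.07 × 264,500 = 18,515 kg.
Burnout mass m_f = stage dry + payload = 18,515 + 11,800 = 30,315 kg.
From the ideal rocket equation, Δv = v_e · ln(276,300/30,315) = 2610.0 × ln(9.114) = 2610.0 × 2.2098 ≈ 5768 m/s.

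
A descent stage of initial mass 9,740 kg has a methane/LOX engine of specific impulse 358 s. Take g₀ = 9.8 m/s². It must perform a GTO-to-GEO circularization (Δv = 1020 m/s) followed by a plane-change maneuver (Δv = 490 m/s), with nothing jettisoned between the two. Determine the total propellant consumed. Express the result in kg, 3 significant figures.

total propellant consumed ≈ 3410 kg

v_e = Isp · g₀ = 358 × 9.8 = 3508.4 m/s.
After the first burn: m = 9740 × exp(−1020/3508.4) = 9740 × 0.74772 = 7,282.79 kg.
After the second burn: m = 7,282.79 × exp(−490/3508.4) = 7,282.79 × 0.86965 = 6,333.48 kg.
Total propellant = m₀ − m_final = 9740 − 6,333.48 = 3,406.52 kg.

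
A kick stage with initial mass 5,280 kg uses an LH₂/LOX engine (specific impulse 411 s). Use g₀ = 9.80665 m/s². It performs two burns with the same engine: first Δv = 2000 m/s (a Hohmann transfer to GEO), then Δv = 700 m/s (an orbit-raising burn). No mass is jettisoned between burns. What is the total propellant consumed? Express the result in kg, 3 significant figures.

v_e = Isp · g₀ = 411 × 9.80665 = 4030.5 m/s.
After the first burn: m = 5280 × exp(−2000/4030.5) = 5280 × 0.60883 = 3,214.62 kg.
After the second burn: m = 3,214.62 × exp(−700/4030.5) = 3,214.62 × 0.84057 = 2,702.11 kg.
Total propellant = m₀ − m_final = 5280 − 2,702.11 = 2,577.89 kg.

total propellant consumed ≈ 2580 kg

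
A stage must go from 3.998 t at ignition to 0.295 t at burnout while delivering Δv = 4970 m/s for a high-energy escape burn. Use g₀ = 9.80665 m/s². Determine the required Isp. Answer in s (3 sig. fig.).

ln(m₀/m_f) = ln(3998/295) = ln(13.55) = 2.6066.
From the ideal rocket equation, v_e = Δv / ln(m₀/m_f) = 4970 / 2.6066 = 1906.7 m/s.
Isp = v_e / g₀ = 1906.7 / 9.80665 = 194.4 s.

Isp ≈ 194 s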